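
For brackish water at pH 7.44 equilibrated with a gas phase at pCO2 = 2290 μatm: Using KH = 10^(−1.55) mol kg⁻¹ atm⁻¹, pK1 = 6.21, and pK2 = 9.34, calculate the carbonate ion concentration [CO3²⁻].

[CO3²⁻] = 13.8 μmol/kg

[CO2*] = KH · pCO2 = 10^(−1.55) × 2290×10^-6 = 6.454×10^-5 mol/kg
α₀ = 1/(1 + K1/[H⁺] + K1K2/[H⁺]²) = 1/(1 + 10^+1.23 + 10^-0.67) = 0.05496
DIC = [CO2*]/α₀ = 6.454×10^-5 / 0.05496 = 1.174 mmol/kg
[CO3²⁻] = α₂·DIC; α₂ = 0.01175, so [CO3²⁻] = 0.01175 × 1.174 = 0.0138 mmol/kg = 13.8 μmol/kg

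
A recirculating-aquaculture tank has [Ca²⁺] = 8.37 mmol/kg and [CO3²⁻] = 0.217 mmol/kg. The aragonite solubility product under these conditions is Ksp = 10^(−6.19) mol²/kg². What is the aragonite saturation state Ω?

Ksp = 10^(−6.19) = 6.457×10^-7
Ω = [Ca²⁺][CO3²⁻]/Ksp = (8.37×10^-3)(0.217×10^-3) / 6.457×10^-7 = 2.81

Ω = 2.81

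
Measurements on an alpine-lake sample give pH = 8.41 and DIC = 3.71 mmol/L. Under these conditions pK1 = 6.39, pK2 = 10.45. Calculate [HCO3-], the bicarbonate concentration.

α₁ = 1 / (1 + [H⁺]/K1 + K2/[H⁺]) = 1 / (1 + 10^-2.02 + 10^-2.04)
   = 1 / (1 + 0.0095499 + 0.0091201) = 1/1.0187 = 0.9817
[HCO3⁻] = α₁ × DIC = 0.9817 × 3.71 = 3.64 mmol/L

[HCO3⁻] = 3.64 mmol/L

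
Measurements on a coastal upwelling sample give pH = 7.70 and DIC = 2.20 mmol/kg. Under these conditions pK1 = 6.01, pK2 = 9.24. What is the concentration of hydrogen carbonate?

[HCO3⁻] = 2.10 mmol/kg

α₁ = 1 / (1 + [H⁺]/K1 + K2/[H⁺]) = 1 / (1 + 10^-1.69 + 10^-1.54)
   = 1 / (1 + 0.020417 + 0.028840) = 1/1.0493 = 0.9531
[HCO3⁻] = α₁ × DIC = 0.9531 × 2.20 = 2.10 mmol/kg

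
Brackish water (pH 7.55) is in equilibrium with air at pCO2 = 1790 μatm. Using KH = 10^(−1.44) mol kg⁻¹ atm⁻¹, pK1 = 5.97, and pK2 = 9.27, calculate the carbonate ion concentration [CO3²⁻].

[CO3²⁻] = 0.0471 mmol/kg

[CO2*] = KH · pCO2 = 10^(−1.44) × 1790×10^-6 = 6.499×10^-5 mol/kg
α₀ = 1/(1 + K1/[H⁺] + K1K2/[H⁺]²) = 1/(1 + 10^+1.58 + 10^-0.14) = 0.02516
DIC = [CO2*]/α₀ = 6.499×10^-5 / 0.02516 = 2.583 mmol/kg
[CO3²⁻] = α₂·DIC; α₂ = 0.01823, so [CO3²⁻] = 0.01823 × 2.583 = 0.0471 mmol/kg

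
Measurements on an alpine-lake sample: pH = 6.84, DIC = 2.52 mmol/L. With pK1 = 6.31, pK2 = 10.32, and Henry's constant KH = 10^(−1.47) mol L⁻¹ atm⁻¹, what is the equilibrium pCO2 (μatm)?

pCO2 = 1.69×10^4 μatm

α₀ = 1 / (1 + K1/[H⁺] + K1K2/[H⁺]²) = 1 / (1 + 10^+0.53 + 10^-2.95)
   = 1 / (1 + 3.3884 + 0.0011220) = 1/4.3896 = 0.2278
[CO2*] = α₀ × DIC = 0.2278 × 2.52 = 0.5741 mmol/L
pCO2 = [CO2*]/KH = 5.741×10^-4 / 3.388×10^-2 = 1.69×10^4 μatm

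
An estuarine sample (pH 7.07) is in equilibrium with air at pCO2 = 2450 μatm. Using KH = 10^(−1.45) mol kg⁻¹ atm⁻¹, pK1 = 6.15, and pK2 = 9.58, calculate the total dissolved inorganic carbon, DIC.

[CO2*] = KH · pCO2 = 10^(−1.45) × 2450×10^-6 = 8.693×10^-5 mol/kg
α₀ = 1/(1 + K1/[H⁺] + K1K2/[H⁺]²) = 1/(1 + 10^+0.92 + 10^-1.59) = 0.1070
DIC = [CO2*]/α₀ = 8.693×10^-5 / 0.1070 = 0.812 mmol/kg

DIC = 0.812 mmol/kg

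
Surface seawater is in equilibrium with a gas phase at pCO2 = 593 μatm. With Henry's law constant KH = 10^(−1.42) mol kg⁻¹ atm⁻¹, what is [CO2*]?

[CO2*] = 22.5 μmol/kg

KH = 10^(−1.42) = 3.802×10^-2 mol kg⁻¹ atm⁻¹
[CO2*] = KH · pCO2 = 3.802×10^-2 × 593×10^-6 atm = 2.25×10^-5 mol/kg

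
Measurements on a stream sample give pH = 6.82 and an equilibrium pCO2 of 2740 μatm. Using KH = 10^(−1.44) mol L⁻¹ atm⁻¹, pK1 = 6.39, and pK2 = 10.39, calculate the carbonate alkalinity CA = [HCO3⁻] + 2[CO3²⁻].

CA = 0.268 mmol/L

[CO2*] = KH · pCO2 = 10^(−1.44) × 2740×10^-6 = 9.948×10^-5 mol/L
α₀ = 1/(1 + K1/[H⁺] + K1K2/[H⁺]²) = 1/(1 + 10^+0.43 + 10^-3.14) = 0.2708
DIC = [CO2*]/α₀ = 9.948×10^-5 / 0.2708 = 0.3673 mmol/L
CA = (α₁ + 2α₂)·DIC = (0.7290 + 2×0.0001962) × 0.3673 = 0.268 mmol/L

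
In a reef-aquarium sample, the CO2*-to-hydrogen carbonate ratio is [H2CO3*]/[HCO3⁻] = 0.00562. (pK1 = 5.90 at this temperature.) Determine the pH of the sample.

pH = 8.15

From K1 = [H⁺][HCO3⁻]/[H2CO3*]:  pH = pK1 − log₁₀([H2CO3*]/[HCO3⁻])
log₁₀(0.00562) = -2.250
pH = 5.90 − (-2.250) = 8.15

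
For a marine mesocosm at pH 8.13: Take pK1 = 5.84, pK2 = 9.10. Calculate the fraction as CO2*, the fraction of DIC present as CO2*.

α₀ = 1 / (1 + K1/[H⁺] + K1K2/[H⁺]²) = 1 / (1 + 10^+2.29 + 10^+1.32)
   = 1 / (1 + 194.98 + 20.893) = 1/216.88 = 0.004611

α₀ = 0.00461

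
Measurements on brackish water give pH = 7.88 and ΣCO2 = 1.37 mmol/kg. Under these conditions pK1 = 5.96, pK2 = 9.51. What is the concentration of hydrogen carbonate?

[HCO3⁻] = 1.32 mmol/kg

α₁ = 1 / (1 + [H⁺]/K1 + K2/[H⁺]) = 1 / (1 + 10^-1.92 + 10^-1.63)
   = 1 / (1 + 0.012023 + 0.023442) = 1/1.0355 = 0.9657
[HCO3⁻] = α₁ × DIC = 0.9657 × 1.37 = 1.32 mmol/kg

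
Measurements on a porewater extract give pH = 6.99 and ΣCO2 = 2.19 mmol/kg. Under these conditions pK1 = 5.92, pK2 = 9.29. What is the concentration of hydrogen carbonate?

[HCO3⁻] = 2.01 mmol/kg

α₁ = 1 / (1 + [H⁺]/K1 + K2/[H⁺]) = 1 / (1 + 10^-1.07 + 10^-2.30)
   = 1 / (1 + 0.085114 + 0.0050119) = 1/1.0901 = 0.9173
[HCO3⁻] = α₁ × DIC = 0.9173 × 2.19 = 2.01 mmol/kg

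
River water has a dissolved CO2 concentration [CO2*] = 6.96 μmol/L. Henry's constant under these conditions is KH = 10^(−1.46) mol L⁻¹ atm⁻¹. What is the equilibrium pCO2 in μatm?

KH = 10^(−1.46) = 3.467×10^-2 mol L⁻¹ atm⁻¹
pCO2 = [CO2*]/KH = 6.96×10^-6 / 3.467×10^-2 = 2.01×10^-4 atm = 201 μatm

pCO2 = 201 μatm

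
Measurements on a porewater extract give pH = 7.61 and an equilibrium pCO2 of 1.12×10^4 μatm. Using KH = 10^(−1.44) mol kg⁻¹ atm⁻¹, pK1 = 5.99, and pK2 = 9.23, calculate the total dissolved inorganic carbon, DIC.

[CO2*] = KH · pCO2 = 10^(−1.44) × 1.12×10^4×10^-6 = 4.066×10^-4 mol/kg
α₀ = 1/(1 + K1/[H⁺] + K1K2/[H⁺]²) = 1/(1 + 10^+1.62 + 10^+0.00) = 0.02289
DIC = [CO2*]/α₀ = 4.066×10^-4 / 0.02289 = 17.8 mmol/kg

DIC = 17.8 mmol/kg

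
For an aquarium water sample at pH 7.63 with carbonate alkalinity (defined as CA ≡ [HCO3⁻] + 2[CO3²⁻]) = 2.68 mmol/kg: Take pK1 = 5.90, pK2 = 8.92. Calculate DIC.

DIC = 2.60 mmol/kg

CA = [HCO3⁻] + 2[CO3²⁻] = (α₁ + 2α₂)·DIC
At pH 7.63: [H⁺]/K1 = 10^-1.73 = 0.018621, K2/[H⁺] = 10^-1.29 = 0.051286
α₁ = 1/(1 + 0.018621 + 0.051286) = 1/1.0699 = 0.9347; α₂ = α₁·K2/[H⁺] = 0.04794
α₁ + 2α₂ = 1.0305
DIC = CA / (α₁ + 2α₂) = 2.68 / 1.0305 = 2.60 mmol/kg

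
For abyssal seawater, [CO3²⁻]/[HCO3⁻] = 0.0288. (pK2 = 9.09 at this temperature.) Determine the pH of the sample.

pH = 7.55

From K2 = [H⁺][CO3²⁻]/[HCO3⁻]:  pH = pK2 + log₁₀([CO3²⁻]/[HCO3⁻])
log₁₀(0.0288) = -1.541
pH = 9.09 + (-1.541) = 7.55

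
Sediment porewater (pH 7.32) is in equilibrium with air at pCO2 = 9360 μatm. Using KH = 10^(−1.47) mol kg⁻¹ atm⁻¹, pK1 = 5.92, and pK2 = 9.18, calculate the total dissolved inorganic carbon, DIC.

[CO2*] = KH · pCO2 = 10^(−1.47) × 9360×10^-6 = 3.172×10^-4 mol/kg
α₀ = 1/(1 + K1/[H⁺] + K1K2/[H⁺]²) = 1/(1 + 10^+1.40 + 10^-0.46) = 0.03778
DIC = [CO2*]/α₀ = 3.172×10^-4 / 0.03778 = 8.39 mmol/kg

DIC = 8.39 mmol/kg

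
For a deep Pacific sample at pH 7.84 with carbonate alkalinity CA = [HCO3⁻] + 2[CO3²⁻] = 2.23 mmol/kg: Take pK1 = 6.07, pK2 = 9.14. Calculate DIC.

CA = [HCO3⁻] + 2[CO3²⁻] = (α₁ + 2α₂)·DIC
At pH 7.84: [H⁺]/K1 = 10^-1.77 = 0.016982, K2/[H⁺] = 10^-1.30 = 0.050119
α₁ = 1/(1 + 0.016982 + 0.050119) = 1/1.0671 = 0.9371; α₂ = α₁·K2/[H⁺] = 0.04697
α₁ + 2α₂ = 1.0311
DIC = CA / (α₁ + 2α₂) = 2.23 / 1.0311 = 2.16 mmol/kg

DIC = 2.16 mmol/kg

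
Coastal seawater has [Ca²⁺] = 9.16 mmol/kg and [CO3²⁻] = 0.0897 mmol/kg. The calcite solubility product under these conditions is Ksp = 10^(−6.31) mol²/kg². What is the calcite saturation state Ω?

Ksp = 10^(−6.31) = 4.898×10^-7
Ω = [Ca²⁺][CO3²⁻]/Ksp = (9.16×10^-3)(0.0897×10^-3) / 4.898×10^-7 = 1.68

Ω = 1.68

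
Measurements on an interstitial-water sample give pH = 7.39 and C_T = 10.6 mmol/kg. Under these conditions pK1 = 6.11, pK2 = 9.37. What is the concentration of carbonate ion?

α₂ = 1 / (1 + [H⁺]/K2 + [H⁺]²/(K1K2)) = 1 / (1 + 10^+1.98 + 10^+0.70)
   = 1 / (1 + 95.499 + 5.0119) = 1/101.51 = 0.009851
[CO3²⁻] = α₂ × DIC = 0.009851 × 10.6 = 0.104 mmol/kg

[CO3²⁻] = 0.104 mmol/kg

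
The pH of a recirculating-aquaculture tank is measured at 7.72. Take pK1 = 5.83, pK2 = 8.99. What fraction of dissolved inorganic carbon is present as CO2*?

α₀ = 0.0121

α₀ = 1 / (1 + K1/[H⁺] + K1K2/[H⁺]²) = 1 / (1 + 10^+1.89 + 10^+0.62)
   = 1 / (1 + 77.625 + 4.1687) = 1/82.793 = 0.01208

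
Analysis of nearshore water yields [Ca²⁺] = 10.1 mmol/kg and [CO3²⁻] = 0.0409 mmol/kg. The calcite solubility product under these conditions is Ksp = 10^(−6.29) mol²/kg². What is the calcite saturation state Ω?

Ksp = 10^(−6.29) = 5.129×10^-7
Ω = [Ca²⁺][CO3²⁻]/Ksp = (10.1×10^-3)(0.0409×10^-3) / 5.129×10^-7 = 0.805

Ω = 0.805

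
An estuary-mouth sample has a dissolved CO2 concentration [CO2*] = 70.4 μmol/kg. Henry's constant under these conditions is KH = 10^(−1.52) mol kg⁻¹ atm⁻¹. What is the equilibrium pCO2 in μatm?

KH = 10^(−1.52) = 3.020×10^-2 mol kg⁻¹ atm⁻¹
pCO2 = [CO2*]/KH = 70.4×10^-6 / 3.020×10^-2 = 2.33×10^-3 atm = 2330 μatm

pCO2 = 2330 μatm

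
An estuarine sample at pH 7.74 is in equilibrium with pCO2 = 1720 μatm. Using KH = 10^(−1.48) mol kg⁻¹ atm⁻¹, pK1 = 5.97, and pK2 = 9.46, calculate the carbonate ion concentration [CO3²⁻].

[CO3²⁻] = 0.0639 mmol/kg

[CO2*] = KH · pCO2 = 10^(−1.48) × 1720×10^-6 = 5.695×10^-5 mol/kg
α₀ = 1/(1 + K1/[H⁺] + K1K2/[H⁺]²) = 1/(1 + 10^+1.77 + 10^+0.05) = 0.01639
DIC = [CO2*]/α₀ = 5.695×10^-5 / 0.01639 = 3.475 mmol/kg
[CO3²⁻] = α₂·DIC; α₂ = 0.01839, so [CO3²⁻] = 0.01839 × 3.475 = 0.0639 mmol/kg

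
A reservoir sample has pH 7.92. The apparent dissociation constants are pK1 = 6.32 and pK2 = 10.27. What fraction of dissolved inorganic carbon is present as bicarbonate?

α₁ = 0.971

α₁ = 1 / (1 + [H⁺]/K1 + K2/[H⁺]) = 1 / (1 + 10^-1.60 + 10^-2.35)
   = 1 / (1 + 0.025119 + 0.0044668) = 1/1.0296 = 0.9713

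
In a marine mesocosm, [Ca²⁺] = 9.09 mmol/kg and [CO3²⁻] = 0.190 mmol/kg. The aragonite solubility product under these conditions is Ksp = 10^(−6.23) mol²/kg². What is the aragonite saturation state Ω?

Ksp = 10^(−6.23) = 5.888×10^-7
Ω = [Ca²⁺][CO3²⁻]/Ksp = (9.09×10^-3)(0.190×10^-3) / 5.888×10^-7 = 2.93

Ω = 2.93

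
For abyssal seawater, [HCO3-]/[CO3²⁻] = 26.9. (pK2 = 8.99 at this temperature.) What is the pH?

pH = 7.56

From K2 = [H⁺][CO3²⁻]/[HCO3-]:  pH = pK2 − log₁₀([HCO3-]/[CO3²⁻])
log₁₀(26.9) = +1.430
pH = 8.99 − (+1.430) = 7.56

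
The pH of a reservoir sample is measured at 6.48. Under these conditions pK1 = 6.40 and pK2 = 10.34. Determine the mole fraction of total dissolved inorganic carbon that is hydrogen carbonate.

α₁ = 1 / (1 + [H⁺]/K1 + K2/[H⁺]) = 1 / (1 + 10^-0.08 + 10^-3.86)
   = 1 / (1 + 0.83176 + 0.00013804) = 1/1.8319 = 0.5459

α₁ = 0.546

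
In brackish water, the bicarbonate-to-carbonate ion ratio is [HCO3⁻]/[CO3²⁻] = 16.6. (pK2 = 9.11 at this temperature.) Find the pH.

pH = 7.89

From K2 = [H⁺][CO3²⁻]/[HCO3⁻]:  pH = pK2 − log₁₀([HCO3⁻]/[CO3²⁻])
log₁₀(16.6) = +1.220
pH = 9.11 − (+1.220) = 7.89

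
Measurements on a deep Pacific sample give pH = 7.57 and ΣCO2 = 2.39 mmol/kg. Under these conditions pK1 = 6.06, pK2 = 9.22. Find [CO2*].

α₀ = 1 / (1 + K1/[H⁺] + K1K2/[H⁺]²) = 1 / (1 + 10^+1.51 + 10^-0.14)
   = 1 / (1 + 32.359 + 0.72444) = 1/34.084 = 0.02934
[CO2*] = α₀ × DIC = 0.02934 × 2.39 = 0.0701 mmol/kg

[CO2*] = 0.0701 mmol/kg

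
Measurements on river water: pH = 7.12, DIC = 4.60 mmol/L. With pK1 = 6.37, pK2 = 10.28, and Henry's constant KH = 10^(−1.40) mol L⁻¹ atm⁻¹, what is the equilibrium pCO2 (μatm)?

α₀ = 1 / (1 + K1/[H⁺] + K1K2/[H⁺]²) = 1 / (1 + 10^+0.75 + 10^-2.41)
   = 1 / (1 + 5.6234 + 0.0038905) = 1/6.6273 = 0.1509
[CO2*] = α₀ × DIC = 0.1509 × 4.60 = 0.6941 mmol/L
pCO2 = [CO2*]/KH = 6.941×10^-4 / 3.981×10^-2 = 1.74×10^4 μatm

pCO2 = 1.74×10^4 μatm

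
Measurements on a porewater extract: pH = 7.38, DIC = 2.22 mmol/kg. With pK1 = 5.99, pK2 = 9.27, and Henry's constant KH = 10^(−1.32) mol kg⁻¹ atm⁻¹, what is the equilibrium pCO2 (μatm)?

pCO2 = 1790 μatm

α₀ = 1 / (1 + K1/[H⁺] + K1K2/[H⁺]²) = 1 / (1 + 10^+1.39 + 10^-0.50)
   = 1 / (1 + 24.547 + 0.31623) = 1/25.863 = 0.03866
[CO2*] = α₀ × DIC = 0.03866 × 2.22 = 0.08584 mmol/kg
pCO2 = [CO2*]/KH = 8.584×10^-5 / 4.786×10^-2 = 1790 μatm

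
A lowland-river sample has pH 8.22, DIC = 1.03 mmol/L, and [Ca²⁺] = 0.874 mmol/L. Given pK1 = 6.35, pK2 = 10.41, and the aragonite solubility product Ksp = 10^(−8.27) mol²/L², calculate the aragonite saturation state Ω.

Ω = 1.06

α₂ = 1 / (1 + [H⁺]/K2 + [H⁺]²/(K1K2)) = 1 / (1 + 10^+2.19 + 10^+0.32)
   = 1 / (1 + 154.88 + 2.0893) = 1/157.97 = 0.006330
[CO3²⁻] = α₂ × DIC = 0.006330 × 1.03 = 0.006520 mmol/L = 6.520 μmol/L
Ksp = 10^(−8.27) = 5.370×10^-9
Ω = [Ca²⁺][CO3²⁻]/Ksp = (0.874×10^-3)(6.520×10^-6) / 5.370×10^-9 = 1.06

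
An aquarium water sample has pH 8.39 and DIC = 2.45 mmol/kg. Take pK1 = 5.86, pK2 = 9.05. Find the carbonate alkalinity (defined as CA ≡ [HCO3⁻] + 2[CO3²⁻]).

CA = 2.88 mmol/kg

CA = [HCO3⁻] + 2[CO3²⁻] = (α₁ + 2α₂)·DIC
At pH 8.39: [H⁺]/K1 = 10^-2.53 = 0.0029512, K2/[H⁺] = 10^-0.66 = 0.21878
α₁ = 1/(1 + 0.0029512 + 0.21878) = 1/1.2217 = 0.8185; α₂ = α₁·K2/[H⁺] = 0.1791
α₁ + 2α₂ = 1.1767
CA = 1.1767 × 2.45 = 2.88 mmol/kg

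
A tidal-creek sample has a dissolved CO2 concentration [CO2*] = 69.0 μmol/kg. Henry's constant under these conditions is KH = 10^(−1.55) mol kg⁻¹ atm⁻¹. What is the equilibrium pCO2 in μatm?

KH = 10^(−1.55) = 2.818×10^-2 mol kg⁻¹ atm⁻¹
pCO2 = [CO2*]/KH = 69.0×10^-6 / 2.818×10^-2 = 2.45×10^-3 atm = 2450 μatm

pCO2 = 2450 μatm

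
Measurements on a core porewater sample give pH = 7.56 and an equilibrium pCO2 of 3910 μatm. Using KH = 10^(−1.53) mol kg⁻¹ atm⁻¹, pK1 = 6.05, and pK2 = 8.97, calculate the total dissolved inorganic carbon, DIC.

DIC = 3.99 mmol/kg

[CO2*] = KH · pCO2 = 10^(−1.53) × 3910×10^-6 = 1.154×10^-4 mol/kg
α₀ = 1/(1 + K1/[H⁺] + K1K2/[H⁺]²) = 1/(1 + 10^+1.51 + 10^+0.10) = 0.02889
DIC = [CO2*]/α₀ = 1.154×10^-4 / 0.02889 = 3.99 mmol/kg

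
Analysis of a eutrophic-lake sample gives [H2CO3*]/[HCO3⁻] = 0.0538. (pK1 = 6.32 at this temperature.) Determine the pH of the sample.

pH = 7.59

From K1 = [H⁺][HCO3⁻]/[H2CO3*]:  pH = pK1 − log₁₀([H2CO3*]/[HCO3⁻])
log₁₀(0.0538) = -1.269
pH = 6.32 − (-1.269) = 7.59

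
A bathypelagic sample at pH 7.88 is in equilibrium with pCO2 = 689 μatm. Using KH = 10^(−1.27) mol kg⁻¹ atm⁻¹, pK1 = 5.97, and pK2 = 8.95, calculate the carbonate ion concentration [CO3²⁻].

[CO3²⁻] = 0.256 mmol/kg

[CO2*] = KH · pCO2 = 10^(−1.27) × 689×10^-6 = 3.700×10^-5 mol/kg
α₀ = 1/(1 + K1/[H⁺] + K1K2/[H⁺]²) = 1/(1 + 10^+1.91 + 10^+0.84) = 0.01121
DIC = [CO2*]/α₀ = 3.700×10^-5 / 0.01121 = 3.301 mmol/kg
[CO3²⁻] = α₂·DIC; α₂ = 0.07756, so [CO3²⁻] = 0.07756 × 3.301 = 0.256 mmol/kg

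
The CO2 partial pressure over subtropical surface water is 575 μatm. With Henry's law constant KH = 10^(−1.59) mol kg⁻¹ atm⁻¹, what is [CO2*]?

[CO2*] = 14.8 μmol/kg

KH = 10^(−1.59) = 2.570×10^-2 mol kg⁻¹ atm⁻¹
[CO2*] = KH · pCO2 = 2.570×10^-2 × 575×10^-6 atm = 1.48×10^-5 mol/kg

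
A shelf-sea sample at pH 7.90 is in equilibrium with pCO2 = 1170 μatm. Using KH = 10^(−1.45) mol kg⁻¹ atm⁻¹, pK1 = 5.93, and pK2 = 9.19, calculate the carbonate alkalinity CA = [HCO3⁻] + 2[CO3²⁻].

CA = 4.27 mmol/kg

[CO2*] = KH · pCO2 = 10^(−1.45) × 1170×10^-6 = 4.151×10^-5 mol/kg
α₀ = 1/(1 + K1/[H⁺] + K1K2/[H⁺]²) = 1/(1 + 10^+1.97 + 10^+0.68) = 0.01009
DIC = [CO2*]/α₀ = 4.151×10^-5 / 0.01009 = 4.114 mmol/kg
CA = (α₁ + 2α₂)·DIC = (0.9416 + 2×0.04829) × 4.114 = 4.27 mmol/kg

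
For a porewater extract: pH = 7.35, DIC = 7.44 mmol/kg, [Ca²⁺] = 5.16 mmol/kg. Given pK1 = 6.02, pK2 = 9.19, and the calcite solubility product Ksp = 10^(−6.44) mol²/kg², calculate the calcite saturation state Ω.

α₂ = 1 / (1 + [H⁺]/K2 + [H⁺]²/(K1K2)) = 1 / (1 + 10^+1.84 + 10^+0.51)
   = 1 / (1 + 69.183 + 3.2359) = 1/73.419 = 0.01362
[CO3²⁻] = α₂ × DIC = 0.01362 × 7.44 = 0.1013 mmol/kg
Ksp = 10^(−6.44) = 3.631×10^-7
Ω = [Ca²⁺][CO3²⁻]/Ksp = (5.16×10^-3)(1.013×10^-4) / 3.631×10^-7 = 1.44

Ω = 1.44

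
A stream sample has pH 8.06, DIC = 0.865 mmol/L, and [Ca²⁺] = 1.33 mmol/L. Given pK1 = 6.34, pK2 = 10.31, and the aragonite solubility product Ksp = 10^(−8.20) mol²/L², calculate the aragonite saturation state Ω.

α₂ = 1 / (1 + [H⁺]/K2 + [H⁺]²/(K1K2)) = 1 / (1 + 10^+2.25 + 10^+0.53)
   = 1 / (1 + 177.83 + 3.3884) = 1/182.22 = 0.005488
[CO3²⁻] = α₂ × DIC = 0.005488 × 0.865 = 0.004747 mmol/L = 4.747 μmol/L
Ksp = 10^(−8.20) = 6.310×10^-9
Ω = [Ca²⁺][CO3²⁻]/Ksp = (1.33×10^-3)(4.747×10^-6) / 6.310×10^-9 = 1.00

Ω = 1.00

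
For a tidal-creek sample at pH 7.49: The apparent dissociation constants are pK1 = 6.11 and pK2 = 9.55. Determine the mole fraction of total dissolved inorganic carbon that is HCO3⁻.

α₁ = 0.952

α₁ = 1 / (1 + [H⁺]/K1 + K2/[H⁺]) = 1 / (1 + 10^-1.38 + 10^-2.06)
   = 1 / (1 + 0.041687 + 0.0087096) = 1/1.0504 = 0.9520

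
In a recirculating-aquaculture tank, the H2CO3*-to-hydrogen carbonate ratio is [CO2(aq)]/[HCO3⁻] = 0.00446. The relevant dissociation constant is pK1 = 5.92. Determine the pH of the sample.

From K1 = [H⁺][HCO3⁻]/[CO2(aq)]:  pH = pK1 − log₁₀([CO2(aq)]/[HCO3⁻])
log₁₀(0.00446) = -2.351
pH = 5.92 − (-2.351) = 8.27

pH = 8.27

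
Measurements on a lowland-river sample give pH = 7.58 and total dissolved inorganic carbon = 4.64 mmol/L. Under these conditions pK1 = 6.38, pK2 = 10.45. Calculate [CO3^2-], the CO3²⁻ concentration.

α₂ = 1 / (1 + [H⁺]/K2 + [H⁺]²/(K1K2)) = 1 / (1 + 10^+2.87 + 10^+1.67)
   = 1 / (1 + 741.31 + 46.774) = 1/789.08 = 0.001267
[CO3²⁻] = α₂ × DIC = 0.001267 × 4.64 = 0.00588 mmol/L = 5.88 μmol/L

[CO3²⁻] = 5.88 μmol/L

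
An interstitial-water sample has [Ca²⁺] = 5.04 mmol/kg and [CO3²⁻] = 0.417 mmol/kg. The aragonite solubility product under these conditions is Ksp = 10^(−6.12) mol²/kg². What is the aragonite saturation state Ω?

Ω = 2.77

Ksp = 10^(−6.12) = 7.586×10^-7
Ω = [Ca²⁺][CO3²⁻]/Ksp = (5.04×10^-3)(0.417×10^-3) / 7.586×10^-7 = 2.77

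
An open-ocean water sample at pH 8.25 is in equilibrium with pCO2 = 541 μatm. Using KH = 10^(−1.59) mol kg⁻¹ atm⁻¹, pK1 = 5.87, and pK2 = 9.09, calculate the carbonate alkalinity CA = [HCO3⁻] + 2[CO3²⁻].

[CO2*] = KH · pCO2 = 10^(−1.59) × 541×10^-6 = 1.391×10^-5 mol/kg
α₀ = 1/(1 + K1/[H⁺] + K1K2/[H⁺]²) = 1/(1 + 10^+2.38 + 10^+1.54) = 0.003629
DIC = [CO2*]/α₀ = 1.391×10^-5 / 0.003629 = 3.832 mmol/kg
CA = (α₁ + 2α₂)·DIC = (0.8705 + 2×0.1258) × 3.832 = 4.30 mmol/kg

CA = 4.30 mmol/kg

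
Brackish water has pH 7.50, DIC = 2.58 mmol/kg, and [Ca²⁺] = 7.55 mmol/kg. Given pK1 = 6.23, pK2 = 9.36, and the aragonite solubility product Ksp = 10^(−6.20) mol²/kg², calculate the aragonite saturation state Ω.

Ω = 0.399

α₂ = 1 / (1 + [H⁺]/K2 + [H⁺]²/(K1K2)) = 1 / (1 + 10^+1.86 + 10^+0.59)
   = 1 / (1 + 72.444 + 3.8905) = 1/77.334 = 0.01293
[CO3²⁻] = α₂ × DIC = 0.01293 × 2.58 = 0.03336 mmol/kg
Ksp = 10^(−6.20) = 6.310×10^-7
Ω = [Ca²⁺][CO3²⁻]/Ksp = (7.55×10^-3)(3.336×10^-5) / 6.310×10^-7 = 0.399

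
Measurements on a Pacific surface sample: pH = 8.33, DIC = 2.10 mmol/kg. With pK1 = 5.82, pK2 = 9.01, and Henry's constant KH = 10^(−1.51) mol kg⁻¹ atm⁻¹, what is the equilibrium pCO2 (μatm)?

pCO2 = 173 μatm

α₀ = 1 / (1 + K1/[H⁺] + K1K2/[H⁺]²) = 1 / (1 + 10^+2.51 + 10^+1.83)
   = 1 / (1 + 323.59 + 67.608) = 1/392.20 = 0.002550
[CO2*] = α₀ × DIC = 0.002550 × 2.10 = 0.005354 mmol/kg = 5.354 μmol/kg
pCO2 = [CO2*]/KH = 5.354×10^-6 / 3.090×10^-2 = 173 μatm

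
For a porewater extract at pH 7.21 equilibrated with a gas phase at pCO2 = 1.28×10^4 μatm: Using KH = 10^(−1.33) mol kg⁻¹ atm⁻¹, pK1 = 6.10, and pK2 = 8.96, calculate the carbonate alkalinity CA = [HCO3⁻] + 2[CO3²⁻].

[CO2*] = KH · pCO2 = 10^(−1.33) × 1.28×10^4×10^-6 = 5.987×10^-4 mol/kg
α₀ = 1/(1 + K1/[H⁺] + K1K2/[H⁺]²) = 1/(1 + 10^+1.11 + 10^-0.64) = 0.07086
DIC = [CO2*]/α₀ = 5.987×10^-4 / 0.07086 = 8.449 mmol/kg
CA = (α₁ + 2α₂)·DIC = (0.9129 + 2×0.01623) × 8.449 = 7.99 mmol/kg

CA = 7.99 mmol/kg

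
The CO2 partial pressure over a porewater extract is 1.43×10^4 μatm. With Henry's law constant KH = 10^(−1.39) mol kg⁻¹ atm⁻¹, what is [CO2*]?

[CO2*] = 583 μmol/kg

KH = 10^(−1.39) = 4.074×10^-2 mol kg⁻¹ atm⁻¹
[CO2*] = KH · pCO2 = 4.074×10^-2 × 1.43×10^4×10^-6 atm = 5.83×10^-4 mol/kg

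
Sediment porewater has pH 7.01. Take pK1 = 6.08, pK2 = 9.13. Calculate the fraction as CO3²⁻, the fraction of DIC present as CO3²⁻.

α₂ = 1 / (1 + [H⁺]/K2 + [H⁺]²/(K1K2)) = 1 / (1 + 10^+2.12 + 10^+1.19)
   = 1 / (1 + 131.83 + 15.488) = 1/148.31 = 0.006742

α₂ = 0.00674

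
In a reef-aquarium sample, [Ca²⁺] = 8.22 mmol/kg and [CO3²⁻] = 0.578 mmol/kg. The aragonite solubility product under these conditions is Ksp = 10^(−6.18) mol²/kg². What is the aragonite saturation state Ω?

Ω = 7.19

Ksp = 10^(−6.18) = 6.607×10^-7
Ω = [Ca²⁺][CO3²⁻]/Ksp = (8.22×10^-3)(0.578×10^-3) / 6.607×10^-7 = 7.19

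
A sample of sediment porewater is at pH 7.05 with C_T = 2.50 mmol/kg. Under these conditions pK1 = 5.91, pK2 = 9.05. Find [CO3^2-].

α₂ = 1 / (1 + [H⁺]/K2 + [H⁺]²/(K1K2)) = 1 / (1 + 10^+2.00 + 10^+0.86)
   = 1 / (1 + 100.00 + 7.2444) = 1/108.24 = 0.009238
[CO3²⁻] = α₂ × DIC = 0.009238 × 2.50 = 0.0231 mmol/kg

[CO3²⁻] = 0.0231 mmol/kg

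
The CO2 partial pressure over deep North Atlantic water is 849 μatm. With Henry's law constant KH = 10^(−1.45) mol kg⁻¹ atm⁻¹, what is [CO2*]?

KH = 10^(−1.45) = 3.548×10^-2 mol kg⁻¹ atm⁻¹
[CO2*] = KH · pCO2 = 3.548×10^-2 × 849×10^-6 atm = 3.01×10^-5 mol/kg

[CO2*] = 30.1 μmol/kg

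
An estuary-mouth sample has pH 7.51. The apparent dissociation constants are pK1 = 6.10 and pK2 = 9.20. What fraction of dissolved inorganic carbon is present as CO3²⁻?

α₂ = 0.0193

α₂ = 1 / (1 + [H⁺]/K2 + [H⁺]²/(K1K2)) = 1 / (1 + 10^+1.69 + 10^+0.28)
   = 1 / (1 + 48.978 + 1.9055) = 1/51.883 = 0.01927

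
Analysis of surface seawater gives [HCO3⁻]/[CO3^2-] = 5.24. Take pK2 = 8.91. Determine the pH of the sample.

From K2 = [H⁺][CO3^2-]/[HCO3⁻]:  pH = pK2 − log₁₀([HCO3⁻]/[CO3^2-])
log₁₀(5.24) = +0.719
pH = 8.91 − (+0.719) = 8.19

pH = 8.19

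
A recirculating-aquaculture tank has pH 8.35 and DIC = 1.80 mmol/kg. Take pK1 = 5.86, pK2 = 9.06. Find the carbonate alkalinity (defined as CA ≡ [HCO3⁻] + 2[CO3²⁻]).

CA = 2.09 mmol/kg

CA = [HCO3⁻] + 2[CO3²⁻] = (α₁ + 2α₂)·DIC
At pH 8.35: [H⁺]/K1 = 10^-2.49 = 0.0032359, K2/[H⁺] = 10^-0.71 = 0.19498
α₁ = 1/(1 + 0.0032359 + 0.19498) = 1/1.1982 = 0.8346; α₂ = α₁·K2/[H⁺] = 0.1627
α₁ + 2α₂ = 1.1600
CA = 1.1600 × 1.80 = 2.09 mmol/kg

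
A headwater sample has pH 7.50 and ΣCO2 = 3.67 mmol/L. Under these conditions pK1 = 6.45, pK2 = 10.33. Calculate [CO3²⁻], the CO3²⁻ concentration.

[CO3²⁻] = 4.98 μmol/L

α₂ = 1 / (1 + [H⁺]/K2 + [H⁺]²/(K1K2)) = 1 / (1 + 10^+2.83 + 10^+1.78)
   = 1 / (1 + 676.08 + 60.256) = 1/737.34 = 0.001356
[CO3²⁻] = α₂ × DIC = 0.001356 × 3.67 = 0.00498 mmol/L = 4.98 μmol/L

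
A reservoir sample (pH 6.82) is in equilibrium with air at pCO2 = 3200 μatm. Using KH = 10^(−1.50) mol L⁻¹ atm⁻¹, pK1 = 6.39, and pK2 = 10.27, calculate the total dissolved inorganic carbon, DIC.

[CO2*] = KH · pCO2 = 10^(−1.50) × 3200×10^-6 = 1.012×10^-4 mol/L
α₀ = 1/(1 + K1/[H⁺] + K1K2/[H⁺]²) = 1/(1 + 10^+0.43 + 10^-3.02) = 0.2708
DIC = [CO2*]/α₀ = 1.012×10^-4 / 0.2708 = 0.374 mmol/L

DIC = 0.374 mmol/L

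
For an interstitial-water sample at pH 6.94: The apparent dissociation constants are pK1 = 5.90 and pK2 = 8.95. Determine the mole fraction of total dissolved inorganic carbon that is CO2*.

α₀ = 1 / (1 + K1/[H⁺] + K1K2/[H⁺]²) = 1 / (1 + 10^+1.04 + 10^-0.97)
   = 1 / (1 + 10.965 + 0.10715) = 1/12.072 = 0.08284

α₀ = 0.0828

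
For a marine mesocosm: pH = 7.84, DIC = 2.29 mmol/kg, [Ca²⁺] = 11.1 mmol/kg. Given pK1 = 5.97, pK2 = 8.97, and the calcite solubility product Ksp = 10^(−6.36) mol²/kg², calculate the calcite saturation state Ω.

α₂ = 1 / (1 + [H⁺]/K2 + [H⁺]²/(K1K2)) = 1 / (1 + 10^+1.13 + 10^-0.74)
   = 1 / (1 + 13.490 + 0.18197) = 1/14.672 = 0.06816
[CO3²⁻] = α₂ × DIC = 0.06816 × 2.29 = 0.1561 mmol/kg
Ksp = 10^(−6.36) = 4.365×10^-7
Ω = [Ca²⁺][CO3²⁻]/Ksp = (11.1×10^-3)(1.561×10^-4) / 4.365×10^-7 = 3.97

Ω = 3.97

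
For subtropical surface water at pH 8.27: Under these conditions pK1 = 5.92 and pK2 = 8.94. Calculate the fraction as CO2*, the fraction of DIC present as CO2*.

α₀ = 0.00367

α₀ = 1 / (1 + K1/[H⁺] + K1K2/[H⁺]²) = 1 / (1 + 10^+2.35 + 10^+1.68)
   = 1 / (1 + 223.87 + 47.863) = 1/272.74 = 0.003667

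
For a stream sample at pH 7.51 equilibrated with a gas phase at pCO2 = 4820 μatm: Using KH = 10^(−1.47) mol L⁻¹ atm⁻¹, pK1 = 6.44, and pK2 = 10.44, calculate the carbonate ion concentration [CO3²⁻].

[CO2*] = KH · pCO2 = 10^(−1.47) × 4820×10^-6 = 1.633×10^-4 mol/L
α₀ = 1/(1 + K1/[H⁺] + K1K2/[H⁺]²) = 1/(1 + 10^+1.07 + 10^-1.86) = 0.07835
DIC = [CO2*]/α₀ = 1.633×10^-4 / 0.07835 = 2.084 mmol/L
[CO3²⁻] = α₂·DIC; α₂ = 0.001082, so [CO3²⁻] = 0.001082 × 2.084 = 0.00225 mmol/L = 2.25 μmol/L

[CO3²⁻] = 2.25 μmol/L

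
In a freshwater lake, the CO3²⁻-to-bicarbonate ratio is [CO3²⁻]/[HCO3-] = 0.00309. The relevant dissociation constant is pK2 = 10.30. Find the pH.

pH = 7.79

From K2 = [H⁺][CO3²⁻]/[HCO3-]:  pH = pK2 + log₁₀([CO3²⁻]/[HCO3-])
log₁₀(0.00309) = -2.510
pH = 10.30 + (-2.510) = 7.79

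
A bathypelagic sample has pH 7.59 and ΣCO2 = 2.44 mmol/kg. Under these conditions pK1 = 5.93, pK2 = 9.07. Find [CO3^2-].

[CO3²⁻] = 0.0766 mmol/kg

α₂ = 1 / (1 + [H⁺]/K2 + [H⁺]²/(K1K2)) = 1 / (1 + 10^+1.48 + 10^-0.18)
   = 1 / (1 + 30.200 + 0.66069) = 1/31.860 = 0.03139
[CO3²⁻] = α₂ × DIC = 0.03139 × 2.44 = 0.0766 mmol/kg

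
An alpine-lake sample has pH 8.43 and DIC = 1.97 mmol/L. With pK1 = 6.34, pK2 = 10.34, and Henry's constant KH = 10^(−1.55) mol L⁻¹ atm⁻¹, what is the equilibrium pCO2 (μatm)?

pCO2 = 557 μatm

α₀ = 1 / (1 + K1/[H⁺] + K1K2/[H⁺]²) = 1 / (1 + 10^+2.09 + 10^+0.18)
   = 1 / (1 + 123.03 + 1.5136) = 1/125.54 = 0.007966
[CO2*] = α₀ × DIC = 0.007966 × 1.97 = 0.01569 mmol/L = 15.69 μmol/L
pCO2 = [CO2*]/KH = 1.569×10^-5 / 2.818×10^-2 = 557 μatm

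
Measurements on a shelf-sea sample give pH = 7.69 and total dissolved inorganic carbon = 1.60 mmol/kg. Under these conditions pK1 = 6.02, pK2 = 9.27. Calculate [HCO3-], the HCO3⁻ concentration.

α₁ = 1 / (1 + [H⁺]/K1 + K2/[H⁺]) = 1 / (1 + 10^-1.67 + 10^-1.58)
   = 1 / (1 + 0.021380 + 0.026303) = 1/1.0477 = 0.9545
[HCO3⁻] = α₁ × DIC = 0.9545 × 1.60 = 1.53 mmol/kg

[HCO3⁻] = 1.53 mmol/kg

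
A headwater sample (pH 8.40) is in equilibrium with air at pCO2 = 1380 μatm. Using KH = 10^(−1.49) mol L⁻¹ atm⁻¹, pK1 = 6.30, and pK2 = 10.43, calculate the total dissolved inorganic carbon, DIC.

[CO2*] = KH · pCO2 = 10^(−1.49) × 1380×10^-6 = 4.466×10^-5 mol/L
α₀ = 1/(1 + K1/[H⁺] + K1K2/[H⁺]²) = 1/(1 + 10^+2.10 + 10^+0.07) = 0.007808
DIC = [CO2*]/α₀ = 4.466×10^-5 / 0.007808 = 5.72 mmol/L

DIC = 5.72 mmol/L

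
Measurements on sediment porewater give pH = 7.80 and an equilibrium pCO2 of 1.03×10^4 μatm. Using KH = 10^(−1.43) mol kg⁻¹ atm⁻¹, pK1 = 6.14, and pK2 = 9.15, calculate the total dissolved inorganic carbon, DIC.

[CO2*] = KH · pCO2 = 10^(−1.43) × 1.03×10^4×10^-6 = 3.827×10^-4 mol/kg
α₀ = 1/(1 + K1/[H⁺] + K1K2/[H⁺]²) = 1/(1 + 10^+1.66 + 10^+0.31) = 0.02051
DIC = [CO2*]/α₀ = 3.827×10^-4 / 0.02051 = 18.7 mmol/kg

DIC = 18.7 mmol/kg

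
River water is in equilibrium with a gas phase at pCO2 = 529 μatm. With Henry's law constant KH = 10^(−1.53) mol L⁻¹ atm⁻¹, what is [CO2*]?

[CO2*] = 15.6 μmol/L

KH = 10^(−1.53) = 2.951×10^-2 mol L⁻¹ atm⁻¹
[CO2*] = KH · pCO2 = 2.951×10^-2 × 529×10^-6 atm = 1.56×10^-5 mol/L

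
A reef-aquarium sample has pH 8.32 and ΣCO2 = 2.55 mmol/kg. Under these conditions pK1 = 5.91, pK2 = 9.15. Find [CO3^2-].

[CO3²⁻] = 0.327 mmol/kg

α₂ = 1 / (1 + [H⁺]/K2 + [H⁺]²/(K1K2)) = 1 / (1 + 10^+0.83 + 10^-1.58)
   = 1 / (1 + 6.7608 + 0.026303) = 1/7.7871 = 0.1284
[CO3²⁻] = α₂ × DIC = 0.1284 × 2.55 = 0.327 mmol/kg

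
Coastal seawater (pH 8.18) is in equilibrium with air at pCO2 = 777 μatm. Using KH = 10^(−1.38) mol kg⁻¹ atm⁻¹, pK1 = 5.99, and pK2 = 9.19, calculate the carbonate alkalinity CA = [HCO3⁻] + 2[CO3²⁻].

[CO2*] = KH · pCO2 = 10^(−1.38) × 777×10^-6 = 3.239×10^-5 mol/kg
α₀ = 1/(1 + K1/[H⁺] + K1K2/[H⁺]²) = 1/(1 + 10^+2.19 + 10^+1.18) = 0.005847
DIC = [CO2*]/α₀ = 3.239×10^-5 / 0.005847 = 5.539 mmol/kg
CA = (α₁ + 2α₂)·DIC = (0.9056 + 2×0.08850) × 5.539 = 6.00 mmol/kg

CA = 6.00 mmol/kg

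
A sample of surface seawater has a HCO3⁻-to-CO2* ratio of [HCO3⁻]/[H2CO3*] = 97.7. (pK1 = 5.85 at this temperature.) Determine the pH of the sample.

pH = 7.84

From K1 = [H⁺][HCO3⁻]/[H2CO3*]:  pH = pK1 + log₁₀([HCO3⁻]/[H2CO3*])
log₁₀(97.7) = +1.990
pH = 5.85 + (+1.990) = 7.84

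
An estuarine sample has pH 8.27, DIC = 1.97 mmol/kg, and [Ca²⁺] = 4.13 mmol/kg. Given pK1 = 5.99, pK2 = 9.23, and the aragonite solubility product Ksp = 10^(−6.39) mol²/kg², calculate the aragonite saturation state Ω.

α₂ = 1 / (1 + [H⁺]/K2 + [H⁺]²/(K1K2)) = 1 / (1 + 10^+0.96 + 10^-1.32)
   = 1 / (1 + 9.1201 + 0.047863) = 1/10.168 = 0.09835
[CO3²⁻] = α₂ × DIC = 0.09835 × 1.97 = 0.1937 mmol/kg
Ksp = 10^(−6.39) = 4.074×10^-7
Ω = [Ca²⁺][CO3²⁻]/Ksp = (4.13×10^-3)(1.937×10^-4) / 4.074×10^-7 = 1.96

Ω = 1.96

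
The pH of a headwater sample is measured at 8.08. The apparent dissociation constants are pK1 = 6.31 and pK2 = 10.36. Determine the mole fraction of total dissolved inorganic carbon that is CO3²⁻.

α₂ = 0.00513

α₂ = 1 / (1 + [H⁺]/K2 + [H⁺]²/(K1K2)) = 1 / (1 + 10^+2.28 + 10^+0.51)
   = 1 / (1 + 190.55 + 3.2359) = 1/194.78 = 0.005134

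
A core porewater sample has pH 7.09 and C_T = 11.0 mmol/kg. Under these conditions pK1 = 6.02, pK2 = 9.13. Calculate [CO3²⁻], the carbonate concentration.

[CO3²⁻] = 0.0917 mmol/kg

α₂ = 1 / (1 + [H⁺]/K2 + [H⁺]²/(K1K2)) = 1 / (1 + 10^+2.04 + 10^+0.97)
   = 1 / (1 + 109.65 + 9.3325) = 1/119.98 = 0.008335
[CO3²⁻] = α₂ × DIC = 0.008335 × 11.0 = 0.0917 mmol/kg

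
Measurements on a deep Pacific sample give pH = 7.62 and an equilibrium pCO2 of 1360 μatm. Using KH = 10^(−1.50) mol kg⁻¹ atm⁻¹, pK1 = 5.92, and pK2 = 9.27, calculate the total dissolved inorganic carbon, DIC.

DIC = 2.25 mmol/kg

[CO2*] = KH · pCO2 = 10^(−1.50) × 1360×10^-6 = 4.301×10^-5 mol/kg
α₀ = 1/(1 + K1/[H⁺] + K1K2/[H⁺]²) = 1/(1 + 10^+1.70 + 10^+0.05) = 0.01914
DIC = [CO2*]/α₀ = 4.301×10^-5 / 0.01914 = 2.25 mmol/kg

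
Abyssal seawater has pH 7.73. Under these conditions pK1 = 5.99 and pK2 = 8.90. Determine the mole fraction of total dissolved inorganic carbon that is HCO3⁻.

α₁ = 1 / (1 + [H⁺]/K1 + K2/[H⁺]) = 1 / (1 + 10^-1.74 + 10^-1.17)
   = 1 / (1 + 0.018197 + 0.067608) = 1/1.0858 = 0.9210

α₁ = 0.921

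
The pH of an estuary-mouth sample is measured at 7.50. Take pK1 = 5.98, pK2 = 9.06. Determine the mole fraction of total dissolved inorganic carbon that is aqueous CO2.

α₀ = 1 / (1 + K1/[H⁺] + K1K2/[H⁺]²) = 1 / (1 + 10^+1.52 + 10^-0.04)
   = 1 / (1 + 33.113 + 0.91201) = 1/35.025 = 0.02855

α₀ = 0.0286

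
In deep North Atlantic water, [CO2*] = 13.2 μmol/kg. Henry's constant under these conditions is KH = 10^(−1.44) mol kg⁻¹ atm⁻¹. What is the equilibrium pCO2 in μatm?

pCO2 = 364 μatm

KH = 10^(−1.44) = 3.631×10^-2 mol kg⁻¹ atm⁻¹
pCO2 = [CO2*]/KH = 13.2×10^-6 / 3.631×10^-2 = 3.64×10^-4 atm = 364 μatm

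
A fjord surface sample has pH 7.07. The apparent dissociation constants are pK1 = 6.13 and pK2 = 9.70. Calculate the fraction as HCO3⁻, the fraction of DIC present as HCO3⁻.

α₁ = 1 / (1 + [H⁺]/K1 + K2/[H⁺]) = 1 / (1 + 10^-0.94 + 10^-2.63)
   = 1 / (1 + 0.11482 + 0.0023442) = 1/1.1172 = 0.8951

α₁ = 0.895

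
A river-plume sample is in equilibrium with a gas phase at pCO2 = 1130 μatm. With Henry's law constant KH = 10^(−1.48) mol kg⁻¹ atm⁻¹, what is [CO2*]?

KH = 10^(−1.48) = 3.311×10^-2 mol kg⁻¹ atm⁻¹
[CO2*] = KH · pCO2 = 3.311×10^-2 × 1130×10^-6 atm = 3.74×10^-5 mol/kg

[CO2*] = 37.4 μmol/kg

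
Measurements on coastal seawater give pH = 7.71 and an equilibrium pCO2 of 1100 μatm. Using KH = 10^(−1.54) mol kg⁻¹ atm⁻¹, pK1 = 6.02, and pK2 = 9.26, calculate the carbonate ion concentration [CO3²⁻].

[CO2*] = KH · pCO2 = 10^(−1.54) × 1100×10^-6 = 3.172×10^-5 mol/kg
α₀ = 1/(1 + K1/[H⁺] + K1K2/[H⁺]²) = 1/(1 + 10^+1.69 + 10^+0.14) = 0.01947
DIC = [CO2*]/α₀ = 3.172×10^-5 / 0.01947 = 1.629 mmol/kg
[CO3²⁻] = α₂·DIC; α₂ = 0.02688, so [CO3²⁻] = 0.02688 × 1.629 = 0.0438 mmol/kg

[CO3²⁻] = 0.0438 mmol/kg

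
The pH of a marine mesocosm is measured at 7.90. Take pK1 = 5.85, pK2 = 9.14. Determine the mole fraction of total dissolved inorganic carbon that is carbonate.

α₂ = 1 / (1 + [H⁺]/K2 + [H⁺]²/(K1K2)) = 1 / (1 + 10^+1.24 + 10^-0.81)
   = 1 / (1 + 17.378 + 0.15488) = 1/18.533 = 0.05396

α₂ = 0.0540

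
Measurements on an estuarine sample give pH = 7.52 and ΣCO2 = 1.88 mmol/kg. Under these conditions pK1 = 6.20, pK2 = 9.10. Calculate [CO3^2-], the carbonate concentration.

[CO3²⁻] = 0.0460 mmol/kg

α₂ = 1 / (1 + [H⁺]/K2 + [H⁺]²/(K1K2)) = 1 / (1 + 10^+1.58 + 10^+0.26)
   = 1 / (1 + 38.019 + 1.8197) = 1/40.839 = 0.02449
[CO3²⁻] = α₂ × DIC = 0.02449 × 1.88 = 0.0460 mmol/kg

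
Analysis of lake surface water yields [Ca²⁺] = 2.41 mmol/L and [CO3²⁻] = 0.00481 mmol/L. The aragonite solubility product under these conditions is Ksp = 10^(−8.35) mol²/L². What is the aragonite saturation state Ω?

Ksp = 10^(−8.35) = 4.467×10^-9
Ω = [Ca²⁺][CO3²⁻]/Ksp = (2.41×10^-3)(0.00481×10^-3) / 4.467×10^-9 = 2.60

Ω = 2.60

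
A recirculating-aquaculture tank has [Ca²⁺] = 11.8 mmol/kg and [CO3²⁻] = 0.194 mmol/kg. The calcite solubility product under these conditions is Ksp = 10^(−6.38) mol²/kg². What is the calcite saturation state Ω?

Ω = 5.49

Ksp = 10^(−6.38) = 4.169×10^-7
Ω = [Ca²⁺][CO3²⁻]/Ksp = (11.8×10^-3)(0.194×10^-3) / 4.169×10^-7 = 5.49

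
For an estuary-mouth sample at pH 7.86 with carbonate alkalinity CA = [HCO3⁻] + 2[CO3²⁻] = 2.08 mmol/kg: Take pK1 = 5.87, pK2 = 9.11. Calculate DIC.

CA = [HCO3⁻] + 2[CO3²⁻] = (α₁ + 2α₂)·DIC
At pH 7.86: [H⁺]/K1 = 10^-1.99 = 0.010233, K2/[H⁺] = 10^-1.25 = 0.056234
α₁ = 1/(1 + 0.010233 + 0.056234) = 1/1.0665 = 0.9377; α₂ = α₁·K2/[H⁺] = 0.05273
α₁ + 2α₂ = 1.0431
DIC = CA / (α₁ + 2α₂) = 2.08 / 1.0431 = 1.99 mmol/kg

DIC = 1.99 mmol/kg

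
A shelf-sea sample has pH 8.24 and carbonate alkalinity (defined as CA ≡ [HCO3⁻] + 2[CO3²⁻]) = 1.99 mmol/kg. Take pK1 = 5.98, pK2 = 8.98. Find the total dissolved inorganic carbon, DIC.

CA = [HCO3⁻] + 2[CO3²⁻] = (α₁ + 2α₂)·DIC
At pH 8.24: [H⁺]/K1 = 10^-2.26 = 0.0054954, K2/[H⁺] = 10^-0.74 = 0.18197
α₁ = 1/(1 + 0.0054954 + 0.18197) = 1/1.1875 = 0.8421; α₂ = α₁·K2/[H⁺] = 0.1532
α₁ + 2α₂ = 1.1486
DIC = CA / (α₁ + 2α₂) = 1.99 / 1.1486 = 1.73 mmol/kg

DIC = 1.73 mmol/kg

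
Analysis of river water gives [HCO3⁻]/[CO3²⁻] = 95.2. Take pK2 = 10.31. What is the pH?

pH = 8.33

From K2 = [H⁺][CO3²⁻]/[HCO3⁻]:  pH = pK2 − log₁₀([HCO3⁻]/[CO3²⁻])
log₁₀(95.2) = +1.979
pH = 10.31 − (+1.979) = 8.33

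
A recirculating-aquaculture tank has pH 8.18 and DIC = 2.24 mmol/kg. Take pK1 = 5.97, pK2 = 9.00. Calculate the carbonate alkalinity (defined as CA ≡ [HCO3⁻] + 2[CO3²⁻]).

CA = 2.52 mmol/kg

CA = [HCO3⁻] + 2[CO3²⁻] = (α₁ + 2α₂)·DIC
At pH 8.18: [H⁺]/K1 = 10^-2.21 = 0.0061660, K2/[H⁺] = 10^-0.82 = 0.15136
α₁ = 1/(1 + 0.0061660 + 0.15136) = 1/1.1575 = 0.8639; α₂ = α₁·K2/[H⁺] = 0.1308
α₁ + 2α₂ = 1.1254
CA = 1.1254 × 2.24 = 2.52 mmol/kg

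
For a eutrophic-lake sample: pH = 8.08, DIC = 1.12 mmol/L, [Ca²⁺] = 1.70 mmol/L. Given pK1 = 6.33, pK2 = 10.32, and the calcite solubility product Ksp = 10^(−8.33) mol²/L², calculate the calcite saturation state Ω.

Ω = 2.29

α₂ = 1 / (1 + [H⁺]/K2 + [H⁺]²/(K1K2)) = 1 / (1 + 10^+2.24 + 10^+0.49)
   = 1 / (1 + 173.78 + 3.0903) = 1/177.87 = 0.005622
[CO3²⁻] = α₂ × DIC = 0.005622 × 1.12 = 0.006297 mmol/L = 6.297 μmol/L
Ksp = 10^(−8.33) = 4.677×10^-9
Ω = [Ca²⁺][CO3²⁻]/Ksp = (1.70×10^-3)(6.297×10^-6) / 4.677×10^-9 = 2.29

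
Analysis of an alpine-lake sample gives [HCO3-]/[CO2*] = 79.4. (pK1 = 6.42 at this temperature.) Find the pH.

pH = 8.32

From K1 = [H⁺][HCO3-]/[CO2*]:  pH = pK1 + log₁₀([HCO3-]/[CO2*])
log₁₀(79.4) = +1.900
pH = 6.42 + (+1.900) = 8.32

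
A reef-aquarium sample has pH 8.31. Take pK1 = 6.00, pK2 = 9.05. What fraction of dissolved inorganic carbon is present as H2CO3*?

α₀ = 1 / (1 + K1/[H⁺] + K1K2/[H⁺]²) = 1 / (1 + 10^+2.31 + 10^+1.57)
   = 1 / (1 + 204.17 + 37.154) = 1/242.33 = 0.004127

α₀ = 0.00413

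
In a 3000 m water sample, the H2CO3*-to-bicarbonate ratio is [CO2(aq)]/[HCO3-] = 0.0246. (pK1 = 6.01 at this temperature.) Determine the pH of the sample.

From K1 = [H⁺][HCO3-]/[CO2(aq)]:  pH = pK1 − log₁₀([CO2(aq)]/[HCO3-])
log₁₀(0.0246) = -1.609
pH = 6.01 − (-1.609) = 7.62

pH = 7.62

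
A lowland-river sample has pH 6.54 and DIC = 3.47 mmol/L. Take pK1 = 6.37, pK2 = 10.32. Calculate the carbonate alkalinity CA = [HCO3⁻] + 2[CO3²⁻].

CA = 2.07 mmol/L

CA = [HCO3⁻] + 2[CO3²⁻] = (α₁ + 2α₂)·DIC
At pH 6.54: [H⁺]/K1 = 10^-0.17 = 0.67608, K2/[H⁺] = 10^-3.78 = 0.00016596
α₁ = 1/(1 + 0.67608 + 0.00016596) = 1/1.6762 = 0.5966; α₂ = α₁·K2/[H⁺] = 9.901×10^-5
α₁ + 2α₂ = 0.5968
CA = 0.5968 × 3.47 = 2.07 mmol/L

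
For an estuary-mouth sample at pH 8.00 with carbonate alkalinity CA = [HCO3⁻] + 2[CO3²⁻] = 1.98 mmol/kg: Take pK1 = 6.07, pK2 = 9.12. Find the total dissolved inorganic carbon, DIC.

DIC = 1.87 mmol/kg

CA = [HCO3⁻] + 2[CO3²⁻] = (α₁ + 2α₂)·DIC
At pH 8.00: [H⁺]/K1 = 10^-1.93 = 0.011749, K2/[H⁺] = 10^-1.12 = 0.075858
α₁ = 1/(1 + 0.011749 + 0.075858) = 1/1.0876 = 0.9194; α₂ = α₁·K2/[H⁺] = 0.06975
α₁ + 2α₂ = 1.0589
DIC = CA / (α₁ + 2α₂) = 1.98 / 1.0589 = 1.87 mmol/kg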